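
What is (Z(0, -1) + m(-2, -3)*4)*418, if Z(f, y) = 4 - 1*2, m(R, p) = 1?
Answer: 2508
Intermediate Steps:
Z(f, y) = 2 (Z(f, y) = 4 - 2 = 2)
(Z(0, -1) + m(-2, -3)*4)*418 = (2 + 1*4)*418 = (2 + 4)*418 = 6*418 = 2508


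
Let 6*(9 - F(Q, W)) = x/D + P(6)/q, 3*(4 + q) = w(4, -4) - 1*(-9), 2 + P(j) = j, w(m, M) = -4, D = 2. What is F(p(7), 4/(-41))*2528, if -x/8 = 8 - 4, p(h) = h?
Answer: 634528/21 ≈ 30216.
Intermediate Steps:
P(j) = -2 + j
q = -7/3 (q = -4 + (-4 - 1*(-9))/3 = -4 + (-4 + 9)/3 = -4 + (⅓)*5 = -4 + 5/3 = -7/3 ≈ -2.3333)
x = -32 (x = -8*(8 - 4) = -8*4 = -32)
F(Q, W) = 251/21 (F(Q, W) = 9 - (-32/2 + (-2 + 6)/(-7/3))/6 = 9 - (-32*½ + 4*(-3/7))/6 = 9 - (-16 - 12/7)/6 = 9 - ⅙*(-124/7) = 9 + 62/21 = 251/21)
F(p(7), 4/(-41))*2528 = (251/21)*2528 = 634528/21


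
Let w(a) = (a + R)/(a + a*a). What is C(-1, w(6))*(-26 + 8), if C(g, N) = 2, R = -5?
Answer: -36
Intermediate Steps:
w(a) = (-5 + a)/(a + a**2) (w(a) = (a - 5)/(a + a*a) = (-5 + a)/(a + a**2))
C(-1, w(6))*(-26 + 8) = 2*(-26 + 8) = 2*(-18) = -36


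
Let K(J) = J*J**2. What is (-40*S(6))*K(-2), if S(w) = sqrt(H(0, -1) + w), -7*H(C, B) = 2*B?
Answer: 640*sqrt(77)/7 ≈ 802.28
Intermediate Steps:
H(C, B) = -2*B/7
K(J) = J**3
S(w) = sqrt(2/7 + w) (S(w) = sqrt(-2/7*(-1) + w) = sqrt(2/7 + w))
(-40*S(6))*K(-2) = -40*sqrt(14 + 49*6)/7*(-2)**3 = -40*sqrt(14 + 294)/7*(-8) = -40*sqrt(308)/7*(-8) = -40*2*sqrt(77)/7*(-8) = -80*sqrt(77)/7*(-8) = 640*sqrt(77)/7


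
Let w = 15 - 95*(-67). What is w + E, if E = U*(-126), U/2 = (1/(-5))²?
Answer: 159248/25 ≈ 6369.9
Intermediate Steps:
w = 6380 (w = 15 + 6365 = 6380)
U = 2/25 (U = 2*(1/(-5))² = 2*(-⅕)² = 2*(1/25) = 2/25 ≈ 0.080000)
E = -252/25 (E = (2/25)*(-126) = -252/25 ≈ -10.080)
w + E = 6380 - 252/25 = 159248/25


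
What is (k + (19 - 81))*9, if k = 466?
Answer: 3636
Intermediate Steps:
(k + (19 - 81))*9 = (466 + (19 - 81))*9 = (466 - 62)*9 = 404*9 = 3636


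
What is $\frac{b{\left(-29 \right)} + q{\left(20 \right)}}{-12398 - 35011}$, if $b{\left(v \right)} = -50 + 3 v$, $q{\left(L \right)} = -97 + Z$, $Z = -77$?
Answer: $\frac{311}{47409} \approx 0.0065599$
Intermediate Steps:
$q{\left(L \right)} = -174$ ($q{\left(L \right)} = -97 - 77 = -174$)
$\frac{b{\left(-29 \right)} + q{\left(20 \right)}}{-12398 - 35011} = \frac{\left(-50 + 3 \left(-29\right)\right) - 174}{-12398 - 35011} = \frac{\left(-50 - 87\right) - 174}{-47409} = \left(-137 - 174\right) \left(- \frac{1}{47409}\right) = \left(-311\right) \left(- \frac{1}{47409}\right) = \frac{311}{47409}$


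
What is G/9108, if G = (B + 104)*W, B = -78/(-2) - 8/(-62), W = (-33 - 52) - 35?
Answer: -14790/7843 ≈ -1.8858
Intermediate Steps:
W = -120 (W = -85 - 35 = -120)
B = 1213/31 (B = -78*(-1/2) - 8*(-1/62) = 39 + 4/31 = 1213/31 ≈ 39.129)
G = -532440/31 (G = (1213/31 + 104)*(-120) = (4437/31)*(-120) = -532440/31 ≈ -17175.)
G/9108 = -532440/31/9108 = -532440/31*1/9108 = -14790/7843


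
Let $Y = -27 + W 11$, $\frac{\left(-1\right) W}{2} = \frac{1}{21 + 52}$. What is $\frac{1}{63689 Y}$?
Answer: $- \frac{73}{126932177} \approx -5.7511 \cdot 10^{-7}$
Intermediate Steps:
$W = - \frac{2}{73}$ ($W = - \frac{2}{21 + 52} = - \frac{2}{73} \approx -0.027397$)
$Y = - \frac{1993}{73}$ ($Y = -27 - \frac{22}{73} = - \frac{1993}{73} \approx -27.301$)
$\frac{1}{63689 Y} = \frac{1}{63689 \left(- \frac{1993}{73}\right)} = \frac{1}{63689} \left(- \frac{73}{1993}\right) = - \frac{73}{126932177}$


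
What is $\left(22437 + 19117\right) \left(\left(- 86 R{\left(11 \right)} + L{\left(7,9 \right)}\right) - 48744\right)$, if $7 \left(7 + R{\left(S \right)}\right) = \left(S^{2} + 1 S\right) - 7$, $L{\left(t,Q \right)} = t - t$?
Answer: $- \frac{14450154176}{7} \approx -2.0643 \cdot 10^{9}$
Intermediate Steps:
$L{\left(t,Q \right)} = 0$
$R{\left(S \right)} = -8 + \frac{S}{7} + \frac{S^{2}}{7}$ ($R{\left(S \right)} = -7 + \frac{\left(S^{2} + 1 S\right) - 7}{7} = -7 + \frac{\left(S^{2} + S\right) - 7}{7} = -7 + \frac{\left(S + S^{2}\right) - 7}{7} = -7 + \frac{-7 + S + S^{2}}{7} = -7 + \left(-1 + \frac{S}{7} + \frac{S^{2}}{7}\right) = -8 + \frac{S}{7} + \frac{S^{2}}{7}$)
$\left(22437 + 19117\right) \left(\left(- 86 R{\left(11 \right)} + L{\left(7,9 \right)}\right) - 48744\right) = \left(22437 + 19117\right) \left(\left(- 86 \left(-8 + \frac{1}{7} \cdot 11 + \frac{11^{2}}{7}\right) + 0\right) - 48744\right) = 41554 \left(\left(- 86 \left(-8 + \frac{11}{7} + \frac{1}{7} \cdot 121\right) + 0\right) - 48744\right) = 41554 \left(\left(- 86 \left(-8 + \frac{11}{7} + \frac{121}{7}\right) + 0\right) - 48744\right) = 41554 \left(\left(\left(-86\right) \frac{76}{7} + 0\right) - 48744\right) = 41554 \left(\left(- \frac{6536}{7} + 0\right) - 48744\right) = 41554 \left(- \frac{6536}{7} - 48744\right) = 41554 \left(- \frac{347744}{7}\right) = - \frac{14450154176}{7}$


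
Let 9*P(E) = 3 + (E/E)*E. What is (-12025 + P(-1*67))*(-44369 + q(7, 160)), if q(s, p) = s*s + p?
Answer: 1594014080/3 ≈ 5.3134e+8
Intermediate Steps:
q(s, p) = p + s**2 (q(s, p) = s**2 + p = p + s**2)
P(E) = 1/3 + E/9 (P(E) = (3 + (E/E)*E)/9 = (3 + 1*E)/9 = (3 + E)/9 = 1/3 + E/9)
(-12025 + P(-1*67))*(-44369 + q(7, 160)) = (-12025 + (1/3 + (-1*67)/9))*(-44369 + (160 + 7**2)) = (-12025 + (1/3 + (1/9)*(-67)))*(-44369 + (160 + 49)) = (-12025 + (1/3 - 67/9))*(-44369 + 209) = (-12025 - 64/9)*(-44160) = -108289/9*(-44160) = 1594014080/3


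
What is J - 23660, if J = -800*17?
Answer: -37260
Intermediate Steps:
J = -13600 (J = -10*1360 = -13600)
J - 23660 = -13600 - 23660 = -37260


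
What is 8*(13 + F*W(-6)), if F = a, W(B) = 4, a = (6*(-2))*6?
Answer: -2200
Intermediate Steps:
a = -72 (a = -12*6 = -72)
F = -72
8*(13 + F*W(-6)) = 8*(13 - 72*4) = 8*(13 - 288) = 8*(-275) = -2200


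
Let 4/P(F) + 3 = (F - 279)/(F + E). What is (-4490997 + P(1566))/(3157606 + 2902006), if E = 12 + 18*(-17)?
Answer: -3785912167/5108252916 ≈ -0.74114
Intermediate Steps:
E = -294 (E = 12 - 306 = -294)
P(F) = 4/(-3 + (-279 + F)/(-294 + F)) (P(F) = 4/(-3 + (F - 279)/(F - 294)) = 4/(-3 + (-279 + F)/(-294 + F)))
(-4490997 + P(1566))/(3157606 + 2902006) = (-4490997 + 4*(294 - 1*1566)/(-603 + 2*1566))/(3157606 + 2902006) = (-4490997 + 4*(294 - 1566)/(-603 + 3132))/6059612 = (-4490997 + 4*(-1272)/2529)*(1/6059612) = (-4490997 + 4*(1/2529)*(-1272))*(1/6059612) = (-4490997 - 1696/843)*(1/6059612) = -3785912167/843*1/6059612 = -3785912167/5108252916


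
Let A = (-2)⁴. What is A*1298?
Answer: 20768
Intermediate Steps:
A = 16
A*1298 = 16*1298 = 20768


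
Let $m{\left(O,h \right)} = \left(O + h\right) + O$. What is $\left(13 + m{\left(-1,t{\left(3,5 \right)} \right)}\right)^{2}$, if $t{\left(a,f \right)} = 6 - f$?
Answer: $144$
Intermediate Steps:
$m{\left(O,h \right)} = h + 2 O$
$\left(13 + m{\left(-1,t{\left(3,5 \right)} \right)}\right)^{2} = \left(13 + \left(\left(6 - 5\right) + 2 \left(-1\right)\right)\right)^{2} = \left(13 + \left(\left(6 - 5\right) - 2\right)\right)^{2} = \left(13 + \left(1 - 2\right)\right)^{2} = \left(13 - 1\right)^{2} = 12^{2} = 144$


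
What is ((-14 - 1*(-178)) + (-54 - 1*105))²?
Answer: 25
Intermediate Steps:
((-14 - 1*(-178)) + (-54 - 1*105))² = ((-14 + 178) + (-54 - 105))² = (164 - 159)² = 5² = 25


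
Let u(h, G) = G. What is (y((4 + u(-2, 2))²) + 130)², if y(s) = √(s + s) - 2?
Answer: 16456 + 1536*√2 ≈ 18628.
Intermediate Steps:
y(s) = -2 + √2*√s (y(s) = √(2*s) - 2 = √2*√s - 2 = -2 + √2*√s)
(y((4 + u(-2, 2))²) + 130)² = ((-2 + √2*√((4 + 2)²)) + 130)² = ((-2 + √2*√(6²)) + 130)² = ((-2 + √2*√36) + 130)² = ((-2 + √2*6) + 130)² = ((-2 + 6*√2) + 130)² = (128 + 6*√2)²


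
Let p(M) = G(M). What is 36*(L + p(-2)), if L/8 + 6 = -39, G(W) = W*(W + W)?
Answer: -12672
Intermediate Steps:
G(W) = 2*W² (G(W) = W*(2*W) = 2*W²)
L = -360 (L = -48 + 8*(-39) = -48 - 312 = -360)
p(M) = 2*M²
36*(L + p(-2)) = 36*(-360 + 2*(-2)²) = 36*(-360 + 2*4) = 36*(-360 + 8) = 36*(-352) = -12672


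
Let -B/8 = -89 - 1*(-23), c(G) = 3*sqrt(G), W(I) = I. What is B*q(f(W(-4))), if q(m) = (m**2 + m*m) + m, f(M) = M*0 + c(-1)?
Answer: -9504 + 1584*I ≈ -9504.0 + 1584.0*I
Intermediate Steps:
f(M) = 3*I (f(M) = M*0 + 3*sqrt(-1) = 0 + 3*I = 3*I)
B = 528 (B = -8*(-89 - 1*(-23)) = -8*(-89 + 23) = -8*(-66) = 528)
q(m) = m + 2*m**2 (q(m) = (m**2 + m**2) + m = 2*m**2 + m = m + 2*m**2)
B*q(f(W(-4))) = 528*((3*I)*(1 + 2*(3*I))) = 528*((3*I)*(1 + 6*I)) = 528*(3*I*(1 + 6*I)) = 1584*I*(1 + 6*I)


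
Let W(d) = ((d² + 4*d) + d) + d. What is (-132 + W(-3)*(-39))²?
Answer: 47961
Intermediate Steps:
W(d) = d² + 6*d (W(d) = (d² + 5*d) + d = d² + 6*d)
(-132 + W(-3)*(-39))² = (-132 - 3*(6 - 3)*(-39))² = (-132 - 3*3*(-39))² = (-132 - 9*(-39))² = (-132 + 351)² = 219² = 47961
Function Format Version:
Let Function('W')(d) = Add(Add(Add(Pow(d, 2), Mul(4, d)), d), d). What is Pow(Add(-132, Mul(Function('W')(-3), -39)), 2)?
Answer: 47961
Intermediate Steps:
Function('W')(d) = Add(Pow(d, 2), Mul(6, d)) (Function('W')(d) = Add(Add(Pow(d, 2), Mul(5, d)), d) = Add(Pow(d, 2), Mul(6, d)))
Pow(Add(-132, Mul(Function('W')(-3), -39)), 2) = Pow(Add(-132, Mul(Mul(-3, Add(6, -3)), -39)), 2) = Pow(Add(-132, Mul(Mul(-3, 3), -39)), 2) = Pow(Add(-132, Mul(-9, -39)), 2) = Pow(Add(-132, 351), 2) = Pow(219, 2) = 47961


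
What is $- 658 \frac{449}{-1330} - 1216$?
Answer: $- \frac{94417}{95} \approx -993.86$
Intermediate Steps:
$- 658 \frac{449}{-1330} - 1216 = - 658 \cdot 449 \left(- \frac{1}{1330}\right) - 1216 = \left(-658\right) \left(- \frac{449}{1330}\right) - 1216 = \frac{21103}{95} - 1216 = - \frac{94417}{95}$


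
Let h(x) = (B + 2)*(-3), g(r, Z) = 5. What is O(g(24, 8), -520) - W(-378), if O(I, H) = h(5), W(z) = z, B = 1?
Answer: 369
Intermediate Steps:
h(x) = -9 (h(x) = (1 + 2)*(-3) = 3*(-3) = -9)
O(I, H) = -9
O(g(24, 8), -520) - W(-378) = -9 - 1*(-378) = -9 + 378 = 369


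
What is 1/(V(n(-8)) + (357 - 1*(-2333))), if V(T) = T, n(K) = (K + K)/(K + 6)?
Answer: 1/2698 ≈ 0.00037064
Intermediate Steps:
n(K) = 2*K/(6 + K) (n(K) = (2*K)/(6 + K) = 2*K/(6 + K))
1/(V(n(-8)) + (357 - 1*(-2333))) = 1/(2*(-8)/(6 - 8) + (357 - 1*(-2333))) = 1/(2*(-8)/(-2) + (357 + 2333)) = 1/(2*(-8)*(-½) + 2690) = 1/(8 + 2690) = 1/2698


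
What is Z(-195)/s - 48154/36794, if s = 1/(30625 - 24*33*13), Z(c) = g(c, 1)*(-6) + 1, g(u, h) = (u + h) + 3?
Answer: 428969503034/18397 ≈ 2.3317e+7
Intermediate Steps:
g(u, h) = 3 + h + u (g(u, h) = (h + u) + 3 = 3 + h + u)
Z(c) = -23 - 6*c (Z(c) = (3 + 1 + c)*(-6) + 1 = (4 + c)*(-6) + 1 = (-24 - 6*c) + 1 = -23 - 6*c)
s = 1/20329 (s = 1/(30625 - 792*13) = 1/(30625 - 10296) = 1/20329 ≈ 4.9191e-5)
Z(-195)/s - 48154/36794 = (-23 - 6*(-195))/(1/20329) - 48154/36794 = (-23 + 1170)*20329 - 48154*1/36794 = 1147*20329 - 24077/18397 = 23317363 - 24077/18397 = 428969503034/18397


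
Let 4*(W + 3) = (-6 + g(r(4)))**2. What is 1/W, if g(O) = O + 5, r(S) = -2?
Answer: -4/3 ≈ -1.3333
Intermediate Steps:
g(O) = 5 + O
W = -3/4 (W = -3 + (-6 + (5 - 2))**2/4 = -3 + (-6 + 3)**2/4 = -3 + (1/4)*(-3)**2 = -3 + (1/4)*9 = -3 + 9/4 = -3/4 ≈ -0.75000)
1/W = 1/(-3/4) = -4/3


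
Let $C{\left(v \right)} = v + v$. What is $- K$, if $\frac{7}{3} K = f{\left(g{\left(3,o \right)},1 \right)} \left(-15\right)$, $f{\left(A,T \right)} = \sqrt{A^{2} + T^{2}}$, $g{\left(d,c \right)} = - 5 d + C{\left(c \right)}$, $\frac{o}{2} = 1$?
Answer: $\frac{45 \sqrt{122}}{7} \approx 71.006$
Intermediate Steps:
$o = 2$ ($o = 2 \cdot 1 = 2$)
$C{\left(v \right)} = 2 v$
$g{\left(d,c \right)} = - 5 d + 2 c$
$K = - \frac{45 \sqrt{122}}{7}$ ($K = \frac{3 \sqrt{\left(\left(-5\right) 3 + 2 \cdot 2\right)^{2} + 1^{2}} \left(-15\right)}{7} = \frac{3 \sqrt{\left(-15 + 4\right)^{2} + 1} \left(-15\right)}{7} = \frac{3 \sqrt{\left(-11\right)^{2} + 1} \left(-15\right)}{7} = \frac{3 \sqrt{121 + 1} \left(-15\right)}{7} = \frac{3 \sqrt{122} \left(-15\right)}{7} = \frac{3 \left(- 15 \sqrt{122}\right)}{7} = - \frac{45 \sqrt{122}}{7} \approx -71.006$)
$- K = - \frac{\left(-45\right) \sqrt{122}}{7} = \frac{45 \sqrt{122}}{7}$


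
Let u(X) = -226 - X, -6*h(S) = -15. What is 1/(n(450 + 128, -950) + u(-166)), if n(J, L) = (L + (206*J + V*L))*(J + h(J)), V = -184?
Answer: 1/170038839 ≈ 5.8810e-9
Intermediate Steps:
h(S) = 5/2 (h(S) = -1/6*(-15) = 5/2)
n(J, L) = (5/2 + J)*(-183*L + 206*J) (n(J, L) = (L + (206*J - 184*L))*(J + 5/2) = (L + (-184*L + 206*J))*(5/2 + J) = (-183*L + 206*J)*(5/2 + J) = (5/2 + J)*(-183*L + 206*J))
1/(n(450 + 128, -950) + u(-166)) = 1/((206*(450 + 128)**2 + 515*(450 + 128) - 915/2*(-950) - 183*(450 + 128)*(-950)) + (-226 - 1*(-166))) = 1/((206*578**2 + 515*578 + 434625 - 183*578*(-950)) + (-226 + 166)) = 1/((206*334084 + 297670 + 434625 + 100485300) - 60) = 1/((68821304 + 297670 + 434625 + 100485300) - 60) = 1/(170038899 - 60) = 1/170038839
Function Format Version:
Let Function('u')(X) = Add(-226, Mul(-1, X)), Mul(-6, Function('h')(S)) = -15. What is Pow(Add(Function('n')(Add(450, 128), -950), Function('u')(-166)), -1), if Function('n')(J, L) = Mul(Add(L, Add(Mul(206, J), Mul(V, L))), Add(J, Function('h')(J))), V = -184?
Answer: Rational(1, 170038839) ≈ 5.8810e-9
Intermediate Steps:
Function('h')(S) = Rational(5, 2) (Function('h')(S) = Mul(Rational(-1, 6), -15) = Rational(5, 2))
Function('n')(J, L) = Mul(Add(Rational(5, 2), J), Add(Mul(-183, L), Mul(206, J))) (Function('n')(J, L) = Mul(Add(L, Add(Mul(206, J), Mul(-184, L))), Add(J, Rational(5, 2))) = Mul(Add(L, Add(Mul(-184, L), Mul(206, J))), Add(Rational(5, 2), J)) = Mul(Add(Mul(-183, L), Mul(206, J)), Add(Rational(5, 2), J)) = Mul(Add(Rational(5, 2), J), Add(Mul(-183, L), Mul(206, J))))
Pow(Add(Function('n')(Add(450, 128), -950), Function('u')(-166)), -1) = Pow(Add(Add(Mul(206, Pow(Add(450, 128), 2)), Mul(515, Add(450, 128)), Mul(Rational(-915, 2), -950), Mul(-183, Add(450, 128), -950)), Add(-226, Mul(-1, -166))), -1) = Pow(Add(Add(Mul(206, Pow(578, 2)), Mul(515, 578), 434625, Mul(-183, 578, -950)), Add(-226, 166)), -1) = Pow(Add(Add(Mul(206, 334084), 297670, 434625, 100485300), -60), -1) = Pow(Add(Add(68821304, 297670, 434625, 100485300), -60), -1) = Pow(Add(170038899, -60), -1) = Pow(170038839, -1) = Rational(1, 170038839)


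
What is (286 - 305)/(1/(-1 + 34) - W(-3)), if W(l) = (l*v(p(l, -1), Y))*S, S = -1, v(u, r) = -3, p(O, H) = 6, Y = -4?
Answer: -627/298 ≈ -2.1040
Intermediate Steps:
W(l) = 3*l (W(l) = (l*(-3))*(-1) = -3*l*(-1) = 3*l)
(286 - 305)/(1/(-1 + 34) - W(-3)) = (286 - 305)/(1/(-1 + 34) - 3*(-3)) = -19/(1/33 - 1*(-9)) = -19/(1/33 + 9) = -19/298/33 = -19*33/298 = -627/298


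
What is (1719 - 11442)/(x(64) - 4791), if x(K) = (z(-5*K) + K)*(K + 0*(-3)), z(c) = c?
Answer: 1389/3025 ≈ 0.45917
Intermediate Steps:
x(K) = -4*K**2 (x(K) = (-5*K + K)*(K + 0*(-3)) = (-4*K)*(K + 0) = (-4*K)*K = -4*K**2)
(1719 - 11442)/(x(64) - 4791) = (1719 - 11442)/(-4*64**2 - 4791) = -9723/(-4*4096 - 4791) = -9723/(-16384 - 4791) = -9723/(-21175) = -9723*(-1/21175) = 1389/3025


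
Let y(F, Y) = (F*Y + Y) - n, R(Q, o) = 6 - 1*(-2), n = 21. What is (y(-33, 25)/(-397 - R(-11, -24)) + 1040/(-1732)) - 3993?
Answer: -699982252/175365 ≈ -3991.6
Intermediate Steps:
R(Q, o) = 8 (R(Q, o) = 6 + 2 = 8)
y(F, Y) = -21 + Y + F*Y (y(F, Y) = (F*Y + Y) - 1*21 = (Y + F*Y) - 21 = -21 + Y + F*Y)
(y(-33, 25)/(-397 - R(-11, -24)) + 1040/(-1732)) - 3993 = ((-21 + 25 - 33*25)/(-397 - 1*8) + 1040/(-1732)) - 3993 = ((-21 + 25 - 825)/(-397 - 8) + 1040*(-1/1732)) - 3993 = (-821/(-405) - 260/433) - 3993 = (-821*(-1/405) - 260/433) - 3993 = (821/405 - 260/433) - 3993 = 250193/175365 - 3993 = -699982252/175365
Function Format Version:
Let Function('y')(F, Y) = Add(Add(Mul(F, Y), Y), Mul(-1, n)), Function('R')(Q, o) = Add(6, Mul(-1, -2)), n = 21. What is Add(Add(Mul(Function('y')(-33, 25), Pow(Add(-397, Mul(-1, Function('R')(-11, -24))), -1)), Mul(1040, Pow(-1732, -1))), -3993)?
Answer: Rational(-699982252, 175365) ≈ -3991.6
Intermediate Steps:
Function('R')(Q, o) = 8 (Function('R')(Q, o) = Add(6, 2) = 8)
Function('y')(F, Y) = Add(-21, Y, Mul(F, Y)) (Function('y')(F, Y) = Add(Add(Mul(F, Y), Y), Mul(-1, 21)) = Add(Add(Y, Mul(F, Y)), -21) = Add(-21, Y, Mul(F, Y)))
Add(Add(Mul(Function('y')(-33, 25), Pow(Add(-397, Mul(-1, Function('R')(-11, -24))), -1)), Mul(1040, Pow(-1732, -1))), -3993) = Add(Add(Mul(Add(-21, 25, Mul(-33, 25)), Pow(Add(-397, Mul(-1, 8)), -1)), Mul(1040, Pow(-1732, -1))), -3993) = Add(Add(Mul(Add(-21, 25, -825), Pow(Add(-397, -8), -1)), Mul(1040, Rational(-1, 1732))), -3993) = Add(Add(Mul(-821, Pow(-405, -1)), Rational(-260, 433)), -3993) = Add(Add(Mul(-821, Rational(-1, 405)), Rational(-260, 433)), -3993) = Add(Add(Rational(821, 405), Rational(-260, 433)), -3993) = Add(Rational(250193, 175365), -3993) = Rational(-699982252, 175365)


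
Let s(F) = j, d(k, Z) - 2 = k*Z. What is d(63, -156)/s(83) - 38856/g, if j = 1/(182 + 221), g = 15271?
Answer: -60471335794/15271 ≈ -3.9599e+6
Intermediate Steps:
j = 1/403 ≈ 0.0024814
d(k, Z) = 2 + Z*k (d(k, Z) = 2 + k*Z = 2 + Z*k)
s(F) = 1/403
d(63, -156)/s(83) - 38856/g = (2 - 156*63)/(1/403) - 38856/15271 = (2 - 9828)*403 - 38856*1/15271 = -9826*403 - 38856/15271 = -3959878 - 38856/15271 = -60471335794/15271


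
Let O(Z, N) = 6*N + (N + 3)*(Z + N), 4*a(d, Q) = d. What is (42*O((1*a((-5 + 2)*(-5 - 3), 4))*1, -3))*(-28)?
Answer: 21168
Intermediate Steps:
a(d, Q) = d/4
O(Z, N) = 6*N + (3 + N)*(N + Z)
(42*O((1*a((-5 + 2)*(-5 - 3), 4))*1, -3))*(-28) = (42*((-3)² + 3*((1*(((-5 + 2)*(-5 - 3))/4))*1) + 9*(-3) - 3*1*(((-5 + 2)*(-5 - 3))/4)))*(-28) = (42*(9 + 3*((1*((-3*(-8))/4))*1) - 27 - 3*1*((-3*(-8))/4)))*(-28) = (42*(9 + 3*((1*((¼)*24))*1) - 27 - 3*1*((¼)*24)))*(-28) = (42*(9 + 3*((1*6)*1) - 27 - 3*1*6))*(-28) = (42*(9 + 3*(6*1) - 27 - 18))*(-28) = (42*(9 + 3*6 - 27 - 3*6))*(-28) = (42*(9 + 18 - 27 - 18))*(-28) = (42*(-18))*(-28) = -756*(-28) = 21168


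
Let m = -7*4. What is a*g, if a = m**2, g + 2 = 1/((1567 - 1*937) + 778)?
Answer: -137935/88 ≈ -1567.4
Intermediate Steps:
g = -2815/1408 (g = -2 + 1/((1567 - 1*937) + 778) = -2 + 1/((1567 - 937) + 778) = -2 + 1/(630 + 778) = -2 + 1/1408 = -2815/1408 ≈ -1.9993)
m = -28
a = 784 (a = (-28)**2 = 784)
a*g = 784*(-2815/1408) = -137935/88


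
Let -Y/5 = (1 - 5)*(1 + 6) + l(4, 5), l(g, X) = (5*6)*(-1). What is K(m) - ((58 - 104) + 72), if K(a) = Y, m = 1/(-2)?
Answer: 264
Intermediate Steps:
l(g, X) = -30 (l(g, X) = 30*(-1) = -30)
Y = 290 (Y = -5*((1 - 5)*(1 + 6) - 30) = -5*(-4*7 - 30) = -5*(-28 - 30) = -5*(-58) = 290)
m = -½ ≈ -0.50000
K(a) = 290
K(m) - ((58 - 104) + 72) = 290 - ((58 - 104) + 72) = 290 - (-46 + 72) = 290 - 1*26 = 290 - 26 = 264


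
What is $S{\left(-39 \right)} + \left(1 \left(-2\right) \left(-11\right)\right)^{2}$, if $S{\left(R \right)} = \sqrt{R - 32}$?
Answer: $484 + i \sqrt{71} \approx 484.0 + 8.4261 i$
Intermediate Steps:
$S{\left(R \right)} = \sqrt{-32 + R}$
$S{\left(-39 \right)} + \left(1 \left(-2\right) \left(-11\right)\right)^{2} = \sqrt{-32 - 39} + \left(1 \left(-2\right) \left(-11\right)\right)^{2} = \sqrt{-71} + \left(\left(-2\right) \left(-11\right)\right)^{2} = i \sqrt{71} + 22^{2} = i \sqrt{71} + 484 = 484 + i \sqrt{71}$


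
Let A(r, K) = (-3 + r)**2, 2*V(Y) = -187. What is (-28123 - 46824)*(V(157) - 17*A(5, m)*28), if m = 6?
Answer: 299413265/2 ≈ 1.4971e+8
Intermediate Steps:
V(Y) = -187/2 (V(Y) = (1/2)*(-187) = -187/2)
(-28123 - 46824)*(V(157) - 17*A(5, m)*28) = (-28123 - 46824)*(-187/2 - 17*(-3 + 5)**2*28) = -74947*(-187/2 - 17*2**2*28) = -74947*(-187/2 - 17*4*28) = -74947*(-187/2 - 68*28) = -74947*(-187/2 - 1904) = -74947*(-3995/2) = 299413265/2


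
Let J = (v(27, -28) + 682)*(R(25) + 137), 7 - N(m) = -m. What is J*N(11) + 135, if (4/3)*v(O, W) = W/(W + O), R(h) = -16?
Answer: 1531269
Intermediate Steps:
N(m) = 7 + m (N(m) = 7 - (-1)*m = 7 + m)
v(O, W) = 3*W/(4*(O + W)) (v(O, W) = 3*(W/(W + O))/4 = 3*(W/(O + W))/4 = 3*W/(4*(O + W)))
J = 85063 (J = ((¾)*(-28)/(27 - 28) + 682)*(-16 + 137) = ((¾)*(-28)/(-1) + 682)*121 = ((¾)*(-28)*(-1) + 682)*121 = (21 + 682)*121 = 703*121 = 85063)
J*N(11) + 135 = 85063*(7 + 11) + 135 = 85063*18 + 135 = 1531134 + 135 = 1531269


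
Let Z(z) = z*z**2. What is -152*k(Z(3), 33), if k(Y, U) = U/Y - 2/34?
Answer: -27056/153 ≈ -176.84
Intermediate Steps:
Z(z) = z**3
k(Y, U) = -1/17 + U/Y (k(Y, U) = U/Y - 2*1/34 = U/Y - 1/17 = -1/17 + U/Y)
-152*k(Z(3), 33) = -152*(33 - 1/17*3**3)/(3**3) = -152*(33 - 1/17*27)/27 = -152*(33 - 27/17)/27 = -152*534/(27*17) = -152*178/153 = -27056/153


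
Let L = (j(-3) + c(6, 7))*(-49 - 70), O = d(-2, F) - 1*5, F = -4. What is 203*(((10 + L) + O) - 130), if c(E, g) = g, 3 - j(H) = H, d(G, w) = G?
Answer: -339822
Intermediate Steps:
j(H) = 3 - H
O = -7 (O = -2 - 1*5 = -2 - 5 = -7)
L = -1547 (L = ((3 - 1*(-3)) + 7)*(-49 - 70) = ((3 + 3) + 7)*(-119) = (6 + 7)*(-119) = 13*(-119) = -1547)
203*(((10 + L) + O) - 130) = 203*(((10 - 1547) - 7) - 130) = 203*((-1537 - 7) - 130) = 203*(-1544 - 130) = 203*(-1674) = -339822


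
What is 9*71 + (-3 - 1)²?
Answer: 655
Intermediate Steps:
9*71 + (-3 - 1)² = 639 + (-4)² = 639 + 16 = 655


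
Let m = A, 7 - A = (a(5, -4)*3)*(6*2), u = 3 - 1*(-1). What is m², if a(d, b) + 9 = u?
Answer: 34969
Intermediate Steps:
u = 4 (u = 3 + 1 = 4)
a(d, b) = -5 (a(d, b) = -9 + 4 = -5)
A = 187 (A = 7 - (-5*3)*6*2 = 7 - (-15)*12 = 7 - 1*(-180) = 7 + 180 = 187)
m = 187
m² = 187² = 34969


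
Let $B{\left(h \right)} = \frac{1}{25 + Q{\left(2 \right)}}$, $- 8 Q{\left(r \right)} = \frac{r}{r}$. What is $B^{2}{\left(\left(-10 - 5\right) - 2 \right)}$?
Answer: $\frac{64}{39601} \approx 0.0016161$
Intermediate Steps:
$Q{\left(r \right)} = - \frac{1}{8}$ ($Q{\left(r \right)} = - \frac{r \frac{1}{r}}{8} = \left(- \frac{1}{8}\right) 1 = - \frac{1}{8}$)
$B{\left(h \right)} = \frac{8}{199}$ ($B{\left(h \right)} = \frac{1}{25 - \frac{1}{8}} = \frac{1}{\frac{199}{8}} = \frac{8}{199}$)
$B^{2}{\left(\left(-10 - 5\right) - 2 \right)} = \left(\frac{8}{199}\right)^{2} = \frac{64}{39601}$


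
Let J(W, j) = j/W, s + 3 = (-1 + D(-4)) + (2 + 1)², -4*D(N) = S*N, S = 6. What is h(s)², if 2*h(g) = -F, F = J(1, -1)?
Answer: ¼ ≈ 0.25000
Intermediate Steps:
D(N) = -3*N/2
s = 11 (s = -3 + ((-1 - 3/2*(-4)) + (2 + 1)²) = -3 + ((-1 + 6) + 3²) = -3 + (5 + 9) = -3 + 14 = 11)
F = -1 (F = -1/1 = -1*1 = -1)
h(g) = ½ (h(g) = (-1*(-1))/2 = (½)*1 = ½)
h(s)² = (½)² = ¼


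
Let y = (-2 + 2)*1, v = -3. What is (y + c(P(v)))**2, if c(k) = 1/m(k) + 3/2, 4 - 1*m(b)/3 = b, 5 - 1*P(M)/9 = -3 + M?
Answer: 727609/324900 ≈ 2.2395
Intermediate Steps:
P(M) = 72 - 9*M (P(M) = 45 - 9*(-3 + M) = 45 + (27 - 9*M) = 72 - 9*M)
y = 0 (y = 0*1 = 0)
m(b) = 12 - 3*b
c(k) = 3/2 + 1/(12 - 3*k) (c(k) = 1/(12 - 3*k) + 3/2 = 3/2 + 1/(12 - 3*k))
(y + c(P(v)))**2 = (0 + (-38 + 9*(72 - 9*(-3)))/(6*(-4 + (72 - 9*(-3)))))**2 = (0 + (-38 + 9*(72 + 27))/(6*(-4 + (72 + 27))))**2 = (0 + (-38 + 9*99)/(6*(-4 + 99)))**2 = (0 + (1/6)*(-38 + 891)/95)**2 = (0 + (1/6)*(1/95)*853)**2 = (0 + 853/570)**2 = (853/570)**2 = 727609/324900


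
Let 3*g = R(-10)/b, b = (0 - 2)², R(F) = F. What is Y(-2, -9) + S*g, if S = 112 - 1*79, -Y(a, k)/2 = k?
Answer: -19/2 ≈ -9.5000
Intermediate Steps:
Y(a, k) = -2*k
b = 4 (b = (-2)² = 4)
S = 33 (S = 112 - 79 = 33)
g = -⅚ (g = (-10/4)/3 = (-10*¼)/3 = (⅓)*(-5/2) = -⅚ ≈ -0.83333)
Y(-2, -9) + S*g = -2*(-9) + 33*(-⅚) = 18 - 55/2 = -19/2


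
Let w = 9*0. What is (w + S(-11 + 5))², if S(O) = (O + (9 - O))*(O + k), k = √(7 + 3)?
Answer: 3726 - 972*√10 ≈ 652.27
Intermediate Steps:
w = 0
k = √10 ≈ 3.1623
S(O) = 9*O + 9*√10 (S(O) = (O + (9 - O))*(O + √10) = 9*(O + √10) = 9*O + 9*√10)
(w + S(-11 + 5))² = (0 + (9*(-11 + 5) + 9*√10))² = (0 + (9*(-6) + 9*√10))² = (0 + (-54 + 9*√10))² = (-54 + 9*√10)²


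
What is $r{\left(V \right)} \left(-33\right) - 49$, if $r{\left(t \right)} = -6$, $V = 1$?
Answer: $149$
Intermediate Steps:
$r{\left(V \right)} \left(-33\right) - 49 = \left(-6\right) \left(-33\right) - 49 = 198 - 49 = 149$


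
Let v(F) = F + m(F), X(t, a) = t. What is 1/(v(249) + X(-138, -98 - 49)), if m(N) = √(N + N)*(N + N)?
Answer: -37/41164557 + 166*√498/41164557 ≈ 8.9092e-5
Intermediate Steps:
m(N) = 2*√2*N^(3/2) (m(N) = √(2*N)*(2*N) = (√2*√N)*(2*N) = 2*√2*N^(3/2))
v(F) = F + 2*√2*F^(3/2)
1/(v(249) + X(-138, -98 - 49)) = 1/((249 + 2*√2*249^(3/2)) - 138) = 1/((249 + 2*√2*(249*√249)) - 138) = 1/((249 + 498*√498) - 138) = 1/(111 + 498*√498)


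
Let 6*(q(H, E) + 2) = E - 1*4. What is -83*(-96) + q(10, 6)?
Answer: 23899/3 ≈ 7966.3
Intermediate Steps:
q(H, E) = -8/3 + E/6 (q(H, E) = -2 + (E - 1*4)/6 = -2 + (E - 4)/6 = -2 + (-4 + E)/6 = -2 + (-⅔ + E/6) = -8/3 + E/6)
-83*(-96) + q(10, 6) = -83*(-96) + (-8/3 + (⅙)*6) = 7968 + (-8/3 + 1) = 7968 - 5/3 = 23899/3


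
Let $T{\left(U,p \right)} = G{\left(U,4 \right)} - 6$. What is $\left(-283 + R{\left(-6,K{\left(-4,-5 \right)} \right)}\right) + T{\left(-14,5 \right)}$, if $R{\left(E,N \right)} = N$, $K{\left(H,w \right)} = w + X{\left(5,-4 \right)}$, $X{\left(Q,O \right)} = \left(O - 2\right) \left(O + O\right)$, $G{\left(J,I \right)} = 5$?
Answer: $-241$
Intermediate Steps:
$X{\left(Q,O \right)} = 2 O \left(-2 + O\right)$ ($X{\left(Q,O \right)} = \left(-2 + O\right) 2 O = 2 O \left(-2 + O\right)$)
$K{\left(H,w \right)} = 48 + w$ ($K{\left(H,w \right)} = w + 2 \left(-4\right) \left(-2 - 4\right) = w + 2 \left(-4\right) \left(-6\right) = w + 48 = 48 + w$)
$T{\left(U,p \right)} = -1$ ($T{\left(U,p \right)} = 5 - 6 = -1$)
$\left(-283 + R{\left(-6,K{\left(-4,-5 \right)} \right)}\right) + T{\left(-14,5 \right)} = \left(-283 + \left(48 - 5\right)\right) - 1 = \left(-283 + 43\right) - 1 = -240 - 1 = -241$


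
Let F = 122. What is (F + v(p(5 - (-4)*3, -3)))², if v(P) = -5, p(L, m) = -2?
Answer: 13689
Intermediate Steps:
(F + v(p(5 - (-4)*3, -3)))² = (122 - 5)² = 117² = 13689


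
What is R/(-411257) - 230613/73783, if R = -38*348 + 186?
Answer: -93879227787/30343775231 ≈ -3.0939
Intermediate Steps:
R = -13038 (R = -13224 + 186 = -13038)
R/(-411257) - 230613/73783 = -13038/(-411257) - 230613/73783 = -13038*(-1/411257) - 230613*1/73783 = 13038/411257 - 230613/73783 = -93879227787/30343775231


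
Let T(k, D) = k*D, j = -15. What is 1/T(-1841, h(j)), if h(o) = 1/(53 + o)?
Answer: -38/1841 ≈ -0.020641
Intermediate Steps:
T(k, D) = D*k
1/T(-1841, h(j)) = 1/(-1841/(53 - 15)) = 1/(-1841/38) = -38/1841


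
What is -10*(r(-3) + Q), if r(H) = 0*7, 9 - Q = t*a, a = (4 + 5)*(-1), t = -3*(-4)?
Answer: -1170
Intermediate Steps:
t = 12
a = -9 (a = 9*(-1) = -9)
Q = 117 (Q = 9 - 12*(-9) = 9 - 1*(-108) = 9 + 108 = 117)
r(H) = 0
-10*(r(-3) + Q) = -10*(0 + 117) = -10*117 = -1170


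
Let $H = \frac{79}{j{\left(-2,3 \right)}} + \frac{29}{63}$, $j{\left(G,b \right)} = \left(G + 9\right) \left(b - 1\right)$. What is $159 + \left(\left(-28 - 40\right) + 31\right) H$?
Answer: $- \frac{8419}{126} \approx -66.818$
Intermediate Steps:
$j{\left(G,b \right)} = \left(-1 + b\right) \left(9 + G\right)$ ($j{\left(G,b \right)} = \left(9 + G\right) \left(-1 + b\right) = \left(-1 + b\right) \left(9 + G\right)$)
$H = \frac{769}{126}$ ($H = \frac{79}{-9 - -2 + 9 \cdot 3 - 6} + \frac{29}{63} = \frac{79}{-9 + 2 + 27 - 6} + 29 \cdot \frac{1}{63} = \frac{79}{14} + \frac{29}{63} = \frac{769}{126} \approx 6.1032$)
$159 + \left(\left(-28 - 40\right) + 31\right) H = 159 + \left(\left(-28 - 40\right) + 31\right) \frac{769}{126} = 159 + \left(-68 + 31\right) \frac{769}{126} = 159 - \frac{28453}{126} = - \frac{8419}{126}$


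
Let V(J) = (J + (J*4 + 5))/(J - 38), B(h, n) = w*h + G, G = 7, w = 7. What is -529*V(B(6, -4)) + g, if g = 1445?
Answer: -116355/11 ≈ -10578.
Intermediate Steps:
B(h, n) = 7 + 7*h (B(h, n) = 7*h + 7 = 7 + 7*h)
V(J) = (5 + 5*J)/(-38 + J) (V(J) = (J + (4*J + 5))/(-38 + J) = (J + (5 + 4*J))/(-38 + J) = (5 + 5*J)/(-38 + J))
-529*V(B(6, -4)) + g = -2645*(1 + (7 + 7*6))/(-38 + (7 + 7*6)) + 1445 = -2645*(1 + (7 + 42))/(-38 + (7 + 42)) + 1445 = -2645*(1 + 49)/(-38 + 49) + 1445 = -2645*50/11 + 1445 = -529*250/11 + 1445 = -132250/11 + 1445 = -116355/11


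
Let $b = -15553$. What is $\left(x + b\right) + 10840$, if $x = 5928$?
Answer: $1215$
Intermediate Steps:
$\left(x + b\right) + 10840 = \left(5928 - 15553\right) + 10840 = -9625 + 10840 = 1215$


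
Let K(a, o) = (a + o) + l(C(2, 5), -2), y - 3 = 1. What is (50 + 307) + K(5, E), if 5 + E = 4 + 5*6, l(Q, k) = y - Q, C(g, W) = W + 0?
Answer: 390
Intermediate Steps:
y = 4 (y = 3 + 1 = 4)
C(g, W) = W
l(Q, k) = 4 - Q
E = 29 (E = -5 + (4 + 5*6) = -5 + (4 + 30) = -5 + 34 = 29)
K(a, o) = -1 + a + o (K(a, o) = (a + o) + (4 - 1*5) = (a + o) + (4 - 5) = (a + o) - 1 = -1 + a + o)
(50 + 307) + K(5, E) = (50 + 307) + (-1 + 5 + 29) = 357 + 33 = 390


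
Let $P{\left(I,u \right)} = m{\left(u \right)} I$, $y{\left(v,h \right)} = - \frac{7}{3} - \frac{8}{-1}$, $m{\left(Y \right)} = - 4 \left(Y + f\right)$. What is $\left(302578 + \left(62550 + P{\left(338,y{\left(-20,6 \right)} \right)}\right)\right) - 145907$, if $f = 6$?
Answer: $\frac{610343}{3} \approx 2.0345 \cdot 10^{5}$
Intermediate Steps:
$m{\left(Y \right)} = -24 - 4 Y$ ($m{\left(Y \right)} = - 4 \left(Y + 6\right) = - 4 \left(6 + Y\right) = -24 - 4 Y$)
$y{\left(v,h \right)} = \frac{17}{3}$ ($y{\left(v,h \right)} = \left(-7\right) \frac{1}{3} - -8 = - \frac{7}{3} + 8 = \frac{17}{3}$)
$P{\left(I,u \right)} = I \left(-24 - 4 u\right)$ ($P{\left(I,u \right)} = \left(-24 - 4 u\right) I = I \left(-24 - 4 u\right)$)
$\left(302578 + \left(62550 + P{\left(338,y{\left(-20,6 \right)} \right)}\right)\right) - 145907 = \left(302578 + \left(62550 - 1352 \left(6 + \frac{17}{3}\right)\right)\right) - 145907 = \left(302578 + \left(62550 - 1352 \cdot \frac{35}{3}\right)\right) - 145907 = \left(302578 + \left(62550 - \frac{47320}{3}\right)\right) - 145907 = \left(302578 + \frac{140330}{3}\right) - 145907 = \frac{1048064}{3} - 145907 = \frac{610343}{3}$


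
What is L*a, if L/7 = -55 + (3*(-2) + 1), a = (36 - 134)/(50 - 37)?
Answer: 41160/13 ≈ 3166.2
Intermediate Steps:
a = -98/13 ≈ -7.5385
L = -420 (L = 7*(-55 + (3*(-2) + 1)) = 7*(-55 + (-6 + 1)) = 7*(-55 - 5) = 7*(-60) = -420)
L*a = -420*(-98/13) = 41160/13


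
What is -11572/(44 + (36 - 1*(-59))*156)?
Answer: -2893/3716 ≈ -0.77853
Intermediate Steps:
-11572/(44 + (36 - 1*(-59))*156) = -11572/(44 + (36 + 59)*156) = -11572/(44 + 95*156) = -11572/(44 + 14820) = -11572/14864 = -11572*1/14864 = -2893/3716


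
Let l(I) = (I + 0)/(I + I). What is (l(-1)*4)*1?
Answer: 2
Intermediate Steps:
l(I) = ½ (l(I) = I/((2*I)) = I*(1/(2*I)) = ½)
(l(-1)*4)*1 = ((½)*4)*1 = 2*1 = 2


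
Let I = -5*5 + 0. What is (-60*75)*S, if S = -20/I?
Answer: -3600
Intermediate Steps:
I = -25 (I = -25 + 0 = -25)
S = 4/5 (S = -20/(-25) = -20*(-1/25) = 4/5 ≈ 0.80000)
(-60*75)*S = -60*75*(4/5) = -4500*4/5 = -3600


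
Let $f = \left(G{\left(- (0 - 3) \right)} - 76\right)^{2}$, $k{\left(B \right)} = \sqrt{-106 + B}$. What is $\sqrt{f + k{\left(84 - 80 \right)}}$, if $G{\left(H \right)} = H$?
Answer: $\sqrt{5329 + i \sqrt{102}} \approx 73.0 + 0.0692 i$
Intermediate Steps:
$f = 5329$ ($f = \left(- (0 - 3) - 76\right)^{2} = \left(\left(-1\right) \left(-3\right) - 76\right)^{2} = \left(3 - 76\right)^{2} = \left(-73\right)^{2} = 5329$)
$\sqrt{f + k{\left(84 - 80 \right)}} = \sqrt{5329 + \sqrt{-106 + \left(84 - 80\right)}} = \sqrt{5329 + \sqrt{-106 + 4}} = \sqrt{5329 + \sqrt{-102}} = \sqrt{5329 + i \sqrt{102}}$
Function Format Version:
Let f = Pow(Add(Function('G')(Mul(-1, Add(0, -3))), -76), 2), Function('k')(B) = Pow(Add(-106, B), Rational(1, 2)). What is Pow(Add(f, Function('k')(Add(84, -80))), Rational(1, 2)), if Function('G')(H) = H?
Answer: Pow(Add(5329, Mul(I, Pow(102, Rational(1, 2)))), Rational(1, 2)) ≈ Add(73.000, Mul(0.0692, I))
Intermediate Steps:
f = 5329 (f = Pow(Add(Mul(-1, Add(0, -3)), -76), 2) = Pow(Add(Mul(-1, -3), -76), 2) = Pow(Add(3, -76), 2) = Pow(-73, 2) = 5329)
Pow(Add(f, Function('k')(Add(84, -80))), Rational(1, 2)) = Pow(Add(5329, Pow(Add(-106, Add(84, -80)), Rational(1, 2))), Rational(1, 2)) = Pow(Add(5329, Pow(Add(-106, 4), Rational(1, 2))), Rational(1, 2)) = Pow(Add(5329, Pow(-102, Rational(1, 2))), Rational(1, 2)) = Pow(Add(5329, Mul(I, Pow(102, Rational(1, 2)))), Rational(1, 2))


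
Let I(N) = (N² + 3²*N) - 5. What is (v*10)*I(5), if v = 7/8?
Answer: 2275/4 ≈ 568.75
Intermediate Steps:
v = 7/8 (v = 7*(⅛) = 7/8 ≈ 0.87500)
I(N) = -5 + N² + 9*N (I(N) = (N² + 9*N) - 5 = -5 + N² + 9*N)
(v*10)*I(5) = ((7/8)*10)*(-5 + 5² + 9*5) = 35*(-5 + 25 + 45)/4 = (35/4)*65 = 2275/4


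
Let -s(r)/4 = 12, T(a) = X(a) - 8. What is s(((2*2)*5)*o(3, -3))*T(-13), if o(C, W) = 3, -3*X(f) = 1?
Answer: 400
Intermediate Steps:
X(f) = -⅓ (X(f) = -⅓*1 = -⅓)
T(a) = -25/3 (T(a) = -⅓ - 8 = -25/3)
s(r) = -48 (s(r) = -4*12 = -48)
s(((2*2)*5)*o(3, -3))*T(-13) = -48*(-25/3) = 400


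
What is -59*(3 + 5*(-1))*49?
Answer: 5782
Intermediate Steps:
-59*(3 + 5*(-1))*49 = -59*(3 - 5)*49 = -59*(-2)*49 = 118*49 = 5782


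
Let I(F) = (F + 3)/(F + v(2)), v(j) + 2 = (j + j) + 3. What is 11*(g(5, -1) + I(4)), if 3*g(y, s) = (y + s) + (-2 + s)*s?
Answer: 308/9 ≈ 34.222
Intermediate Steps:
v(j) = 1 + 2*j (v(j) = -2 + ((j + j) + 3) = -2 + (2*j + 3) = -2 + (3 + 2*j) = 1 + 2*j)
I(F) = (3 + F)/(5 + F) (I(F) = (F + 3)/(F + (1 + 2*2)) = (3 + F)/(F + (1 + 4)) = (3 + F)/(F + 5) = (3 + F)/(5 + F))
g(y, s) = s/3 + y/3 + s*(-2 + s)/3 (g(y, s) = ((y + s) + (-2 + s)*s)/3 = ((s + y) + s*(-2 + s))/3 = (s + y + s*(-2 + s))/3 = s/3 + y/3 + s*(-2 + s)/3)
11*(g(5, -1) + I(4)) = 11*((-1/3*(-1) + (1/3)*5 + (1/3)*(-1)**2) + (3 + 4)/(5 + 4)) = 11*((1/3 + 5/3 + (1/3)*1) + 7/9) = 11*((1/3 + 5/3 + 1/3) + (1/9)*7) = 11*(7/3 + 7/9) = 11*(28/9) = 308/9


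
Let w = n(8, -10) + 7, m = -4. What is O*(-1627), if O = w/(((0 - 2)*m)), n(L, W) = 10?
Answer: -27659/8 ≈ -3457.4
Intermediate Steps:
w = 17 (w = 10 + 7 = 17)
O = 17/8 (O = 17/(((0 - 2)*(-4))) = 17/((-2*(-4))) = 17/8 ≈ 2.1250)
O*(-1627) = (17/8)*(-1627) = -27659/8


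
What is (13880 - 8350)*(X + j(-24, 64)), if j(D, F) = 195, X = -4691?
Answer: -24862880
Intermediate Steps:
(13880 - 8350)*(X + j(-24, 64)) = (13880 - 8350)*(-4691 + 195) = 5530*(-4496) = -24862880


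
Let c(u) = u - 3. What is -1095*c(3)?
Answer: 0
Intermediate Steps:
c(u) = -3 + u
-1095*c(3) = -1095*(-3 + 3) = -1095*0 = 0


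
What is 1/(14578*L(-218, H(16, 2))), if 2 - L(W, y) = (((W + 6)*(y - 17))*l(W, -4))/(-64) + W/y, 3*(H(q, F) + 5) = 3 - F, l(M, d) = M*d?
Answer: 21/19145702873 ≈ 1.0969e-9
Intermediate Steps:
H(q, F) = -4 - F/3 (H(q, F) = -5 + (3 - F)/3 = -5 + (1 - F/3) = -4 - F/3)
L(W, y) = 2 - W/y - W*(-17 + y)*(6 + W)/16 (L(W, y) = 2 - ((((W + 6)*(y - 17))*(W*(-4)))/(-64) + W/y) = 2 - ((((6 + W)*(-17 + y))*(-4*W))*(-1/64) + W/y) = 2 - ((((-17 + y)*(6 + W))*(-4*W))*(-1/64) + W/y) = 2 - (-4*W*(-17 + y)*(6 + W)*(-1/64) + W/y) = 2 - (W*(-17 + y)*(6 + W)/16 + W/y) = 2 - (W/y + W*(-17 + y)*(6 + W)/16) = 2 + (-W/y - W*(-17 + y)*(6 + W)/16) = 2 - W/y - W*(-17 + y)*(6 + W)/16)
1/(14578*L(-218, H(16, 2))) = 1/(14578*(((-1*(-218) + (-4 - 1/3*2)*(32 + 17*(-218)**2 + 102*(-218) - 1*(-4 - 1/3*2)*(-218)**2 - 6*(-218)*(-4 - 1/3*2))/16)/(-4 - 1/3*2)))) = 1/(14578*(((218 + (-4 - 2/3)*(32 + 17*47524 - 22236 - 1*(-4 - 2/3)*47524 - 6*(-218)*(-4 - 2/3))/16)/(-4 - 2/3)))) = 1/(14578*(((218 + (1/16)*(-14/3)*(32 + 807908 - 22236 - 1*(-14/3)*47524 - 6*(-218)*(-14/3)))/(-14/3)))) = 1/(14578*((-3*(218 + (1/16)*(-14/3)*(32 + 807908 - 22236 + 665336/3 - 6104))/14))) = 1/(14578*((-3*(218 + (1/16)*(-14/3)*(3004136/3))/14))) = 1/(14578*((-3*(218 - 2628619/9)/14))) = 1/(14578*((-3/14*(-2626657/9)))) = 1/(14578*(2626657/42)) = (1/14578)*(42/2626657) = 21/19145702873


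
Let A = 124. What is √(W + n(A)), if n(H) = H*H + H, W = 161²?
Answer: √41421 ≈ 203.52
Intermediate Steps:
W = 25921
n(H) = H + H² (n(H) = H² + H = H + H²)
√(W + n(A)) = √(25921 + 124*(1 + 124)) = √(25921 + 124*125) = √(25921 + 15500) = √41421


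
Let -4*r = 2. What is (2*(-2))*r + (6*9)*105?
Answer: 5672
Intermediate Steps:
r = -½ (r = -¼*2 = -½ ≈ -0.50000)
(2*(-2))*r + (6*9)*105 = (2*(-2))*(-½) + (6*9)*105 = -4*(-½) + 54*105 = 2 + 5670 = 5672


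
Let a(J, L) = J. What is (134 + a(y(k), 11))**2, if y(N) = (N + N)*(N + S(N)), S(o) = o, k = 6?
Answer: 77284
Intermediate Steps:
y(N) = 4*N**2 (y(N) = (N + N)*(N + N) = (2*N)*(2*N) = 4*N**2)
(134 + a(y(k), 11))**2 = (134 + 4*6**2)**2 = (134 + 4*36)**2 = (134 + 144)**2 = 278**2 = 77284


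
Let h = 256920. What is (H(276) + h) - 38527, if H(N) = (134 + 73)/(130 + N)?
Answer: 88667765/406 ≈ 2.1839e+5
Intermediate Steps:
H(N) = 207/(130 + N)
(H(276) + h) - 38527 = (207/(130 + 276) + 256920) - 38527 = (207/406 + 256920) - 38527 = 104309727/406 - 38527 = 88667765/406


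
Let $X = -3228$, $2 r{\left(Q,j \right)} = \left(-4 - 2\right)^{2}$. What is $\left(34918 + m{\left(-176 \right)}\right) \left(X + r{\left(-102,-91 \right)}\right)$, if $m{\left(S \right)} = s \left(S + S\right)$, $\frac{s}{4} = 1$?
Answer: $-107567100$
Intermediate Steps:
$s = 4$ ($s = 4 \cdot 1 = 4$)
$m{\left(S \right)} = 8 S$ ($m{\left(S \right)} = 4 \left(S + S\right) = 4 \cdot 2 S = 8 S$)
$r{\left(Q,j \right)} = 18$ ($r{\left(Q,j \right)} = \frac{\left(-4 - 2\right)^{2}}{2} = \frac{\left(-6\right)^{2}}{2} = \frac{1}{2} \cdot 36 = 18$)
$\left(34918 + m{\left(-176 \right)}\right) \left(X + r{\left(-102,-91 \right)}\right) = \left(34918 + 8 \left(-176\right)\right) \left(-3228 + 18\right) = \left(34918 - 1408\right) \left(-3210\right) = 33510 \left(-3210\right) = -107567100$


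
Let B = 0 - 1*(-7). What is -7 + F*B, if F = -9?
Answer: -70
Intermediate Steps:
B = 7 (B = 0 + 7 = 7)
-7 + F*B = -7 - 9*7 = -7 - 63 = -70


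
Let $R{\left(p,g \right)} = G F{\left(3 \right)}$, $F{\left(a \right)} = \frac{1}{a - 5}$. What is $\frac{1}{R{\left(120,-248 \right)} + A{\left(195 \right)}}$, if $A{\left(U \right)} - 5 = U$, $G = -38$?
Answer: $\frac{1}{219} \approx 0.0045662$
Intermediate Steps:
$F{\left(a \right)} = \frac{1}{-5 + a}$
$A{\left(U \right)} = 5 + U$
$R{\left(p,g \right)} = 19$ ($R{\left(p,g \right)} = - \frac{38}{-5 + 3} = - \frac{38}{-2} = \left(-38\right) \left(- \frac{1}{2}\right) = 19$)
$\frac{1}{R{\left(120,-248 \right)} + A{\left(195 \right)}} = \frac{1}{19 + \left(5 + 195\right)} = \frac{1}{19 + 200} = \frac{1}{219}$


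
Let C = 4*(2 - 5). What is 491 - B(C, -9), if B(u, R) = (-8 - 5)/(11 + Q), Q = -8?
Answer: 1486/3 ≈ 495.33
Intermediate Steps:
C = -12 (C = 4*(-3) = -12)
B(u, R) = -13/3 (B(u, R) = (-8 - 5)/(11 - 8) = -13/3)
491 - B(C, -9) = 491 - 1*(-13/3) = 491 + 13/3 = 1486/3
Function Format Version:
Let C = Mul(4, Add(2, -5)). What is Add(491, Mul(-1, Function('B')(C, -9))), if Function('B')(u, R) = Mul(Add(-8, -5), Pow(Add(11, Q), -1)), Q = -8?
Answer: Rational(1486, 3) ≈ 495.33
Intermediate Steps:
C = -12 (C = Mul(4, -3) = -12)
Function('B')(u, R) = Rational(-13, 3) (Function('B')(u, R) = Mul(Add(-8, -5), Pow(Add(11, -8), -1)) = Mul(-13, Pow(3, -1)) = Mul(-13, Rational(1, 3)) = Rational(-13, 3))
Add(491, Mul(-1, Function('B')(C, -9))) = Add(491, Mul(-1, Rational(-13, 3))) = Add(491, Rational(13, 3)) = Rational(1486, 3)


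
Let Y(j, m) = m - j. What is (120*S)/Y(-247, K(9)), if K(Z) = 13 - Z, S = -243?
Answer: -29160/251 ≈ -116.18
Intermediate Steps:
(120*S)/Y(-247, K(9)) = (120*(-243))/((13 - 1*9) - 1*(-247)) = -29160/((13 - 9) + 247) = -29160/(4 + 247) = -29160/251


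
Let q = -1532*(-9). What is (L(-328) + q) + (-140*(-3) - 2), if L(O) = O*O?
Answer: 121790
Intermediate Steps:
q = 13788
L(O) = O²
(L(-328) + q) + (-140*(-3) - 2) = ((-328)² + 13788) + (-140*(-3) - 2) = (107584 + 13788) + (420 - 2) = 121372 + 418 = 121790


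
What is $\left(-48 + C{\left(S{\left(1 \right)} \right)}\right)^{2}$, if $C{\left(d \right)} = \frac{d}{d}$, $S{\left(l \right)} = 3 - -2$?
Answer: $2209$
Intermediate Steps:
$S{\left(l \right)} = 5$ ($S{\left(l \right)} = 3 + 2 = 5$)
$C{\left(d \right)} = 1$
$\left(-48 + C{\left(S{\left(1 \right)} \right)}\right)^{2} = \left(-48 + 1\right)^{2} = \left(-47\right)^{2} = 2209$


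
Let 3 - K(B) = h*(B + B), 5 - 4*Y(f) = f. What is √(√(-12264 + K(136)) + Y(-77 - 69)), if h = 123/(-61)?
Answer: √(561871 + 732*I*√4842485)/122 ≈ 8.7284 + 6.1996*I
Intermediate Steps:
Y(f) = 5/4 - f/4
h = -123/61 (h = 123*(-1/61) = -123/61 ≈ -2.0164)
K(B) = 3 + 246*B/61 (K(B) = 3 - (-123)*(B + B)/61 = 3 - (-123)*2*B/61 = 3 - (-246)*B/61 = 3 + 246*B/61)
√(√(-12264 + K(136)) + Y(-77 - 69)) = √(√(-12264 + (3 + (246/61)*136)) + (5/4 - (-77 - 69)/4)) = √(√(-12264 + (3 + 33456/61)) + (5/4 - ¼*(-146))) = √(√(-12264 + 33639/61) + (5/4 + 73/2)) = √(√(-714465/61) + 151/4) = √(3*I*√4842485/61 + 151/4) = √(151/4 + 3*I*√4842485/61)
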